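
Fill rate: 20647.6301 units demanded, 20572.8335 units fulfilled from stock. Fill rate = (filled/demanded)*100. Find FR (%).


FR = 20572.8335 / 20647.6301 * 100 = 99.6377

99.6377%


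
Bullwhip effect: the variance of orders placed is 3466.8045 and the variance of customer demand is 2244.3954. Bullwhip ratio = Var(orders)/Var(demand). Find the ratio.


BW = 3466.8045 / 2244.3954 = 1.5446

1.5446


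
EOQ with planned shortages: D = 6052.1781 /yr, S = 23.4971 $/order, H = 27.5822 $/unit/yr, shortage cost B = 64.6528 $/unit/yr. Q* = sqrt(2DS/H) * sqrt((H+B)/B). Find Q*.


sqrt(2DS/H) = 101.5462
sqrt((H+B)/B) = 1.1944
Q* = 101.5462 * 1.1944 = 121.2880

121.2880 units


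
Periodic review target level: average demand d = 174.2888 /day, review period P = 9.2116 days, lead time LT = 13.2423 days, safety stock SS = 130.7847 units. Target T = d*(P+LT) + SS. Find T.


P + LT = 22.4539
d*(P+LT) = 174.2888 * 22.4539 = 3913.4633
T = 3913.4633 + 130.7847 = 4044.2480

4044.2480 units


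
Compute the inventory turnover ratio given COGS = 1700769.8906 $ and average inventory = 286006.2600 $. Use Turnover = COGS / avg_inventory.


Turnover = 1700769.8906 / 286006.2600 = 5.9466

5.9466


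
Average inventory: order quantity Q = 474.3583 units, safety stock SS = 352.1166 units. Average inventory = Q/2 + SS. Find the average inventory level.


Q/2 = 237.1791
Avg = 237.1791 + 352.1166 = 589.2957

589.2957 units


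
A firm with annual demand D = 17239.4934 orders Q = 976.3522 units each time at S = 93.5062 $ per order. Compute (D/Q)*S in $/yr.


Number of orders = D/Q = 17.6570
Cost = 17.6570 * 93.5062 = 1651.0431

1651.0431 $/yr


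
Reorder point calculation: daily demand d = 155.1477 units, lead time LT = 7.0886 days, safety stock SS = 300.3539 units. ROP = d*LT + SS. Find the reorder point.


d*LT = 155.1477 * 7.0886 = 1099.7800
ROP = 1099.7800 + 300.3539 = 1400.1339

1400.1339 units


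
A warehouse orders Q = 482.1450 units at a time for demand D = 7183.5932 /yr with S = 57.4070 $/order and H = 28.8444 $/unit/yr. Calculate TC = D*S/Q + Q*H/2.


Ordering cost = D*S/Q = 855.3206
Holding cost = Q*H/2 = 6953.5916
TC = 855.3206 + 6953.5916 = 7808.9122

7808.9122 $/yr


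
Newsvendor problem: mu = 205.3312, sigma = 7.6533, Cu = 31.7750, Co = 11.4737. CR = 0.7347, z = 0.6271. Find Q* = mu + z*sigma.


CR = Cu/(Cu+Co) = 31.7750/(31.7750+11.4737) = 0.7347
z = 0.6271
Q* = 205.3312 + 0.6271 * 7.6533 = 210.1306

210.1306 units


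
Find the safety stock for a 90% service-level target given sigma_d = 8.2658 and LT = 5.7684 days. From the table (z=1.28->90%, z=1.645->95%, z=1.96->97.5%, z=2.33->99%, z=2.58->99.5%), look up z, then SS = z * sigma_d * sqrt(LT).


From the table, SL = 90% corresponds to z = 1.28
sqrt(LT) = sqrt(5.7684) = 2.4017
SS = 1.28 * 8.2658 * 2.4017 = 25.4110

25.4110 units


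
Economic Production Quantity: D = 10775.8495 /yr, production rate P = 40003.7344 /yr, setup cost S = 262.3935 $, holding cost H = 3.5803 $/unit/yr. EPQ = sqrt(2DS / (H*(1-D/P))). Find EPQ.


1 - D/P = 1 - 0.2694 = 0.7306
H*(1-D/P) = 2.6159
2DS = 5655025.7316
EPQ = sqrt(2161813.9433) = 1470.3108

1470.3108 units


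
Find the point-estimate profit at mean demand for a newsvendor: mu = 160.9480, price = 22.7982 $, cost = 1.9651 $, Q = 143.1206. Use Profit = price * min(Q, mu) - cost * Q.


Sales at mu = min(143.1206, 160.9480) = 143.1206
Revenue = 22.7982 * 143.1206 = 3262.8921
Total cost = 1.9651 * 143.1206 = 281.2463
Profit = 3262.8921 - 281.2463 = 2981.6458

2981.6458 $


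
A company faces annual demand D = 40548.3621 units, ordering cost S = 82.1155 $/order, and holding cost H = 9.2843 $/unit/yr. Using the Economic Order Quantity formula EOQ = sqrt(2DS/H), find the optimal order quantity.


2*D*S = 2 * 40548.3621 * 82.1155 = 6659298.0560
2*D*S/H = 717264.4202
EOQ = sqrt(717264.4202) = 846.9146

846.9146 units


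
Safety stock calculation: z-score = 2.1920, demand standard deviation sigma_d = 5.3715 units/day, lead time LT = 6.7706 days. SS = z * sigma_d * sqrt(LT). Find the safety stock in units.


sqrt(LT) = sqrt(6.7706) = 2.6020
SS = 2.1920 * 5.3715 * 2.6020 = 30.6372

30.6372 units


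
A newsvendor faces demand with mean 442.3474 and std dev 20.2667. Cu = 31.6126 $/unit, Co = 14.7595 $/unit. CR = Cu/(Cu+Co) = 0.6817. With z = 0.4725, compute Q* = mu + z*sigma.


CR = Cu/(Cu+Co) = 31.6126/(31.6126+14.7595) = 0.6817
z = 0.4725
Q* = 442.3474 + 0.4725 * 20.2667 = 451.9234

451.9234 units


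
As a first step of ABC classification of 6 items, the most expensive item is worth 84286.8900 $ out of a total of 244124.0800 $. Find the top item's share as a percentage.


Top item = 84286.8900
Total = 244124.0800
Percentage = 84286.8900 / 244124.0800 * 100 = 34.5262

34.5262%


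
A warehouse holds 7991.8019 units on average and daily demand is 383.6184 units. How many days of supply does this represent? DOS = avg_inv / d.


DOS = 7991.8019 / 383.6184 = 20.8327

20.8327 days


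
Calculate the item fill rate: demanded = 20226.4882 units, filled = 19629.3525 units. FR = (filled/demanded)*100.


FR = 19629.3525 / 20226.4882 * 100 = 97.0478

97.0478%


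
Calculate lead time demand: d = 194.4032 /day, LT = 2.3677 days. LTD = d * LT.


LTD = 194.4032 * 2.3677 = 460.2885

460.2885 units


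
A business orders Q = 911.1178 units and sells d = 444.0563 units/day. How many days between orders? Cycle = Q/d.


Cycle = 911.1178 / 444.0563 = 2.0518

2.0518 days


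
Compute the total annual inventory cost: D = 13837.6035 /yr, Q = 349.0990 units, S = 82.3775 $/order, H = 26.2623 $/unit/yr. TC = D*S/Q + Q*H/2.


Ordering cost = D*S/Q = 3265.2834
Holding cost = Q*H/2 = 4584.0713
TC = 3265.2834 + 4584.0713 = 7849.3548

7849.3548 $/yr


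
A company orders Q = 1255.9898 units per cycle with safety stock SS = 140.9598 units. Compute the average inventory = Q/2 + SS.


Q/2 = 627.9949
Avg = 627.9949 + 140.9598 = 768.9547

768.9547 units


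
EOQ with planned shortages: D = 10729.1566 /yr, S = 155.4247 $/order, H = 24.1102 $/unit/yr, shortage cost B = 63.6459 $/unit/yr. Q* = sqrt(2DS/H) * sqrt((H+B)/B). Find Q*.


sqrt(2DS/H) = 371.9267
sqrt((H+B)/B) = 1.1742
Q* = 371.9267 * 1.1742 = 436.7278

436.7278 units


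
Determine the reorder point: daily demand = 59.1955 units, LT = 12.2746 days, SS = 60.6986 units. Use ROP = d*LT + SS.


d*LT = 59.1955 * 12.2746 = 726.6011
ROP = 726.6011 + 60.6986 = 787.2997

787.2997 units


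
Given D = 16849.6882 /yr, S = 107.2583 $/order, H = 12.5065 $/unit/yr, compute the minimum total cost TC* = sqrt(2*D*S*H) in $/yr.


2*D*S*H = 45205217.2924
TC* = sqrt(45205217.2924) = 6723.4825

6723.4825 $/yr


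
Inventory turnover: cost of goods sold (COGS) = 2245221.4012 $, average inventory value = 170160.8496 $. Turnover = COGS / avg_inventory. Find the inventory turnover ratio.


Turnover = 2245221.4012 / 170160.8496 = 13.1947

13.1947


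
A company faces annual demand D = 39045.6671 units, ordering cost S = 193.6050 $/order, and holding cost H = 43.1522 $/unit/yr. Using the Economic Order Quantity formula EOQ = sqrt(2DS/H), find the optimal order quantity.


2*D*S = 2 * 39045.6671 * 193.6050 = 15118872.7578
2*D*S/H = 350361.5750
EOQ = sqrt(350361.5750) = 591.9135

591.9135 units


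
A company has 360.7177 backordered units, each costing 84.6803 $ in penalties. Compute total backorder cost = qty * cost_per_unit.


Total = 360.7177 * 84.6803 = 30545.6831

30545.6831 $


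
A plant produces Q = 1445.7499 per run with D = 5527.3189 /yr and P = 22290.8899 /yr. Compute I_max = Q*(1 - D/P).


D/P = 0.2480
1 - D/P = 0.7520
I_max = 1445.7499 * 0.7520 = 1087.2572

1087.2572 units


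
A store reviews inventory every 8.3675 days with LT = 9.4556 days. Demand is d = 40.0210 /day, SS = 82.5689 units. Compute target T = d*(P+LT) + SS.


P + LT = 17.8231
d*(P+LT) = 40.0210 * 17.8231 = 713.2983
T = 713.2983 + 82.5689 = 795.8672

795.8672 units


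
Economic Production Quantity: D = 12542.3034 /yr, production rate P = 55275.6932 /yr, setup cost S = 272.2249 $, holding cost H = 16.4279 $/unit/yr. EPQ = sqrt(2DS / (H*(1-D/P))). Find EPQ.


1 - D/P = 1 - 0.2269 = 0.7731
H*(1-D/P) = 12.7003
2DS = 6828654.5777
EPQ = sqrt(537675.1286) = 733.2633

733.2633 units


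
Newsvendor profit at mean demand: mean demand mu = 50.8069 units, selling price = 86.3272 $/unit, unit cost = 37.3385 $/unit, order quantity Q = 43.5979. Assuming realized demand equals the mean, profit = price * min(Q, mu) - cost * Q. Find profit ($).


Sales at mu = min(43.5979, 50.8069) = 43.5979
Revenue = 86.3272 * 43.5979 = 3763.6846
Total cost = 37.3385 * 43.5979 = 1627.8802
Profit = 3763.6846 - 1627.8802 = 2135.8044

2135.8044 $


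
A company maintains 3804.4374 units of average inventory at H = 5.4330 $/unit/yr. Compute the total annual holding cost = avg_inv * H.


Cost = 3804.4374 * 5.4330 = 20669.5084

20669.5084 $/yr


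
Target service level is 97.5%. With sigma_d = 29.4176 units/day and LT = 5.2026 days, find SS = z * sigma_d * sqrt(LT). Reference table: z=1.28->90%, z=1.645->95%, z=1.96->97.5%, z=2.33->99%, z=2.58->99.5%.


From the table, SL = 97.5% corresponds to z = 1.96
sqrt(LT) = sqrt(5.2026) = 2.2809
SS = 1.96 * 29.4176 * 2.2809 = 131.5145

131.5145 units


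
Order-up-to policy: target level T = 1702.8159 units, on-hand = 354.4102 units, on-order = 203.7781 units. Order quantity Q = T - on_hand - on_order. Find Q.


Inventory position = OH + OO = 354.4102 + 203.7781 = 558.1883
Q = 1702.8159 - 558.1883 = 1144.6276

1144.6276 units


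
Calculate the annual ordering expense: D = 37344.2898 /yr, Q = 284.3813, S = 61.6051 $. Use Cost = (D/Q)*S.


Number of orders = D/Q = 131.3177
Cost = 131.3177 * 61.6051 = 8089.8382

8089.8382 $/yr


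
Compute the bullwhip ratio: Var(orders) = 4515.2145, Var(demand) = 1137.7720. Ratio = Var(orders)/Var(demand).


BW = 4515.2145 / 1137.7720 = 3.9685

3.9685


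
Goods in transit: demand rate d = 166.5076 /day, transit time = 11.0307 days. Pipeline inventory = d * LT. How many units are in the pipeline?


Pipeline = 166.5076 * 11.0307 = 1836.6954

1836.6954 units


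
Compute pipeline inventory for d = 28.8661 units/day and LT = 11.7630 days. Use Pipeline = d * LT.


Pipeline = 28.8661 * 11.7630 = 339.5519

339.5519 units


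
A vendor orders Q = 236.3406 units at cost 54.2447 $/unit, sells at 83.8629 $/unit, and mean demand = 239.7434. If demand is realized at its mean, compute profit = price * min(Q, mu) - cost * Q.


Sales at mu = min(236.3406, 239.7434) = 236.3406
Revenue = 83.8629 * 236.3406 = 19820.2081
Total cost = 54.2447 * 236.3406 = 12820.2249
Profit = 19820.2081 - 12820.2249 = 6999.9832

6999.9832 $


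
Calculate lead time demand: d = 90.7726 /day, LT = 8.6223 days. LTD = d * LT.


LTD = 90.7726 * 8.6223 = 782.6686

782.6686 units


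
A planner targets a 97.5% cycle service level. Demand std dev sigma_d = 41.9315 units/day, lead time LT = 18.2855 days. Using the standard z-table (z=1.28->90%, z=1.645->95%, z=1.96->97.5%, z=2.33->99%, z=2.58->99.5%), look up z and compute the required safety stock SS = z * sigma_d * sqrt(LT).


From the table, SL = 97.5% corresponds to z = 1.96
sqrt(LT) = sqrt(18.2855) = 4.2762
SS = 1.96 * 41.9315 * 4.2762 = 351.4389

351.4389 units


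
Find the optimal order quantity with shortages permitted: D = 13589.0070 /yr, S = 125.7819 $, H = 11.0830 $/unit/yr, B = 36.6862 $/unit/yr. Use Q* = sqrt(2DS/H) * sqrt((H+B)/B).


sqrt(2DS/H) = 555.3788
sqrt((H+B)/B) = 1.1411
Q* = 555.3788 * 1.1411 = 633.7411

633.7411 units


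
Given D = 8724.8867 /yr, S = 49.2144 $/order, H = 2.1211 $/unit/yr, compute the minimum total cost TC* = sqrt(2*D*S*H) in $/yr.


2*D*S*H = 1821558.5295
TC* = sqrt(1821558.5295) = 1349.6513

1349.6513 $/yr


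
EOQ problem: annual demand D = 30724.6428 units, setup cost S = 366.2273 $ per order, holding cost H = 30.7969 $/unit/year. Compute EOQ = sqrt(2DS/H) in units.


2*D*S = 2 * 30724.6428 * 366.2273 = 22504405.9522
2*D*S/H = 730736.0790
EOQ = sqrt(730736.0790) = 854.8310

854.8310 units


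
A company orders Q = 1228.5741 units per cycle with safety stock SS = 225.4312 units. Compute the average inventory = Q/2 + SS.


Q/2 = 614.2871
Avg = 614.2871 + 225.4312 = 839.7183

839.7183 units


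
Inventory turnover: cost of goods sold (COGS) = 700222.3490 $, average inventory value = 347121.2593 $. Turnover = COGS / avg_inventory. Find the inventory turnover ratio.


Turnover = 700222.3490 / 347121.2593 = 2.0172

2.0172


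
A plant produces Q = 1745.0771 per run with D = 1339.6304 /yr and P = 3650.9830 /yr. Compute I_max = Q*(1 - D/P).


D/P = 0.3669
1 - D/P = 0.6331
I_max = 1745.0771 * 0.6331 = 1104.7678

1104.7678 units


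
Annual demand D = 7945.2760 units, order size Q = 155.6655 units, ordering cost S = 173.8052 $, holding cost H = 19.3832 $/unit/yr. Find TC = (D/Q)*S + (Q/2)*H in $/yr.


Ordering cost = D*S/Q = 8871.1390
Holding cost = Q*H/2 = 1508.6478
TC = 8871.1390 + 1508.6478 = 10379.7867

10379.7867 $/yr


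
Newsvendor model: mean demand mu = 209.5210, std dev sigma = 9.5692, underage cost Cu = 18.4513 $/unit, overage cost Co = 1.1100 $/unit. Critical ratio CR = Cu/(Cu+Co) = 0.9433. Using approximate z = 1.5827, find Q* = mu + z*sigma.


CR = Cu/(Cu+Co) = 18.4513/(18.4513+1.1100) = 0.9433
z = 1.5827
Q* = 209.5210 + 1.5827 * 9.5692 = 224.6662

224.6662 units


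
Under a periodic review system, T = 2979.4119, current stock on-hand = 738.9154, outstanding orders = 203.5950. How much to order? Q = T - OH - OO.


Inventory position = OH + OO = 738.9154 + 203.5950 = 942.5104
Q = 2979.4119 - 942.5104 = 2036.9015

2036.9015 units


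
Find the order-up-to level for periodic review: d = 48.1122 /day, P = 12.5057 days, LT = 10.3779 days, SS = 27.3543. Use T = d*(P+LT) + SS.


P + LT = 22.8836
d*(P+LT) = 48.1122 * 22.8836 = 1100.9803
T = 1100.9803 + 27.3543 = 1128.3346

1128.3346 units


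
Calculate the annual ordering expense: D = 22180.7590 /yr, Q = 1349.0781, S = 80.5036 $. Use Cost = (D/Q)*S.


Number of orders = D/Q = 16.4414
Cost = 16.4414 * 80.5036 = 1323.5935

1323.5935 $/yr


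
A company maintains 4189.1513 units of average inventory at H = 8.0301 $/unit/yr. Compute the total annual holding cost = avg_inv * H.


Cost = 4189.1513 * 8.0301 = 33639.3039

33639.3039 $/yr


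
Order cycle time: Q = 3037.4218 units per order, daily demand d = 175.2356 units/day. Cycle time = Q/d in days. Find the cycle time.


Cycle = 3037.4218 / 175.2356 = 17.3334

17.3334 days


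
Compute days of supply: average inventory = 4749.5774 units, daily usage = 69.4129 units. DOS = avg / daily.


DOS = 4749.5774 / 69.4129 = 68.4250

68.4250 days


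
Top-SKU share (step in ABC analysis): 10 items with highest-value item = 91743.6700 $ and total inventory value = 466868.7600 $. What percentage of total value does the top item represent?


Top item = 91743.6700
Total = 466868.7600
Percentage = 91743.6700 / 466868.7600 * 100 = 19.6508

19.6508%


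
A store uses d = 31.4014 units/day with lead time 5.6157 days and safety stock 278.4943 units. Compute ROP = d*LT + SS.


d*LT = 31.4014 * 5.6157 = 176.3408
ROP = 176.3408 + 278.4943 = 454.8351

454.8351 units


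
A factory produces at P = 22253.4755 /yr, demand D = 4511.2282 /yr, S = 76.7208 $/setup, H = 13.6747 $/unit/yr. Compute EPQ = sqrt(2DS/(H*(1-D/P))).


1 - D/P = 1 - 0.2027 = 0.7973
H*(1-D/P) = 10.9026
2DS = 692210.0730
EPQ = sqrt(63490.5847) = 251.9734

251.9734 units


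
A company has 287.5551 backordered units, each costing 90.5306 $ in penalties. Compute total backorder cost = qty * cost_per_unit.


Total = 287.5551 * 90.5306 = 26032.5357

26032.5357 $


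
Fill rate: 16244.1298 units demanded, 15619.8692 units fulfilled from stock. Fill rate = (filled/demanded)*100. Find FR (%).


FR = 15619.8692 / 16244.1298 * 100 = 96.1570

96.1570%


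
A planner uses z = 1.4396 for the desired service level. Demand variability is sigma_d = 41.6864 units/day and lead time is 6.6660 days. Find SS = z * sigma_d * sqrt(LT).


sqrt(LT) = sqrt(6.6660) = 2.5819
SS = 1.4396 * 41.6864 * 2.5819 = 154.9419

154.9419 units


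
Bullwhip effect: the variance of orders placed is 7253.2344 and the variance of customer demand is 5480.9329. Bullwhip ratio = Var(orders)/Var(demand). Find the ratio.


BW = 7253.2344 / 5480.9329 = 1.3234

1.3234


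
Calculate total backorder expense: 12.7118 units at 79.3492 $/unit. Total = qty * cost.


Total = 12.7118 * 79.3492 = 1008.6712

1008.6712 $


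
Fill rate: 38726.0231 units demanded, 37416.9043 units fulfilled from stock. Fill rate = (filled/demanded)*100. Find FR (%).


FR = 37416.9043 / 38726.0231 * 100 = 96.6195

96.6195%


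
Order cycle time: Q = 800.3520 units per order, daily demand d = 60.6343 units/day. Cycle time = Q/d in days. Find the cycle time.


Cycle = 800.3520 / 60.6343 = 13.1997

13.1997 days


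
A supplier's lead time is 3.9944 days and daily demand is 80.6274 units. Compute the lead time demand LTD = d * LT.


LTD = 80.6274 * 3.9944 = 322.0581

322.0581 units


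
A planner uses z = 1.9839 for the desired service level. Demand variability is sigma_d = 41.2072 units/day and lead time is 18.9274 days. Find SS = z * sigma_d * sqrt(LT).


sqrt(LT) = sqrt(18.9274) = 4.3506
SS = 1.9839 * 41.2072 * 4.3506 = 355.6627

355.6627 units


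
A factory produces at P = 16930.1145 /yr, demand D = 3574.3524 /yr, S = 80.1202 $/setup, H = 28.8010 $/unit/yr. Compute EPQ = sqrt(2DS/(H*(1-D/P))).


1 - D/P = 1 - 0.2111 = 0.7889
H*(1-D/P) = 22.7204
2DS = 572755.6583
EPQ = sqrt(25208.8505) = 158.7730

158.7730 units


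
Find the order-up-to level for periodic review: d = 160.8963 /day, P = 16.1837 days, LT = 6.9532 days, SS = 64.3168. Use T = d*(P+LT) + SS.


P + LT = 23.1369
d*(P+LT) = 160.8963 * 23.1369 = 3722.6416
T = 3722.6416 + 64.3168 = 3786.9584

3786.9584 units


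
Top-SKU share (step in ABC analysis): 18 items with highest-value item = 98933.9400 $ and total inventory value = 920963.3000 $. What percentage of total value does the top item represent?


Top item = 98933.9400
Total = 920963.3000
Percentage = 98933.9400 / 920963.3000 * 100 = 10.7424

10.7424%


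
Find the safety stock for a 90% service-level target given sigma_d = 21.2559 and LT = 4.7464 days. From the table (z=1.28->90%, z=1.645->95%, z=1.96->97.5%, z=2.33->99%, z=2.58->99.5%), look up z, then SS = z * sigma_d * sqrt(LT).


From the table, SL = 90% corresponds to z = 1.28
sqrt(LT) = sqrt(4.7464) = 2.1786
SS = 1.28 * 21.2559 * 2.1786 = 59.2750

59.2750 units


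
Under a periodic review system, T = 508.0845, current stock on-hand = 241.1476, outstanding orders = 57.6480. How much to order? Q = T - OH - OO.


Inventory position = OH + OO = 241.1476 + 57.6480 = 298.7956
Q = 508.0845 - 298.7956 = 209.2889

209.2889 units


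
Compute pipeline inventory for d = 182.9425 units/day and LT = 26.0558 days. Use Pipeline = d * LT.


Pipeline = 182.9425 * 26.0558 = 4766.7132

4766.7132 units


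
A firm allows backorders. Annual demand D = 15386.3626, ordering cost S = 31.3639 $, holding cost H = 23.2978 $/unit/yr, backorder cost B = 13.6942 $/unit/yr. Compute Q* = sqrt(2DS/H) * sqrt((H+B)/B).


sqrt(2DS/H) = 203.5357
sqrt((H+B)/B) = 1.6436
Q* = 203.5357 * 1.6436 = 334.5231

334.5231 units


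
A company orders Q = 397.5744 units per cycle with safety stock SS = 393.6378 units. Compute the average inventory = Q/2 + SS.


Q/2 = 198.7872
Avg = 198.7872 + 393.6378 = 592.4250

592.4250 units


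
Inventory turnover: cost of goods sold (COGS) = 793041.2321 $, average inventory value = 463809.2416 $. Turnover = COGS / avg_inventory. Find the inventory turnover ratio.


Turnover = 793041.2321 / 463809.2416 = 1.7098

1.7098


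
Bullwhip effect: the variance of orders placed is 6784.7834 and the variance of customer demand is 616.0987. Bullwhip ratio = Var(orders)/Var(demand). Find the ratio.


BW = 6784.7834 / 616.0987 = 11.0125

11.0125


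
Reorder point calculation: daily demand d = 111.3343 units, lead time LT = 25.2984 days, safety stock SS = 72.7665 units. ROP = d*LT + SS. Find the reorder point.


d*LT = 111.3343 * 25.2984 = 2816.5797
ROP = 2816.5797 + 72.7665 = 2889.3462

2889.3462 units


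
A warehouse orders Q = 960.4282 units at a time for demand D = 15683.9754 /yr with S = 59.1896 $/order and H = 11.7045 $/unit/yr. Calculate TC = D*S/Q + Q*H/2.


Ordering cost = D*S/Q = 966.5774
Holding cost = Q*H/2 = 5620.6659
TC = 966.5774 + 5620.6659 = 6587.2434

6587.2434 $/yr


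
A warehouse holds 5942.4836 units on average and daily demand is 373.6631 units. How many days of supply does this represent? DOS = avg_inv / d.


DOS = 5942.4836 / 373.6631 = 15.9033

15.9033 days


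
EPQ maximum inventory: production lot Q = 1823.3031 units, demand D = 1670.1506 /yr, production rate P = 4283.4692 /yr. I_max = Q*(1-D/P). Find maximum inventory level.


D/P = 0.3899
1 - D/P = 0.6101
I_max = 1823.3031 * 0.6101 = 1112.3862

1112.3862 units


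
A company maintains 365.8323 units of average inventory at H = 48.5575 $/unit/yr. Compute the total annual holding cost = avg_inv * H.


Cost = 365.8323 * 48.5575 = 17763.9019

17763.9019 $/yr


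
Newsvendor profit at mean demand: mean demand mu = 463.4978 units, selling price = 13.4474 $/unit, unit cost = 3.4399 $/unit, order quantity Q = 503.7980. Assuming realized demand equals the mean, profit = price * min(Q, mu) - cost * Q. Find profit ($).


Sales at mu = min(503.7980, 463.4978) = 463.4978
Revenue = 13.4474 * 463.4978 = 6232.8403
Total cost = 3.4399 * 503.7980 = 1733.0147
Profit = 6232.8403 - 1733.0147 = 4499.8256

4499.8256 $


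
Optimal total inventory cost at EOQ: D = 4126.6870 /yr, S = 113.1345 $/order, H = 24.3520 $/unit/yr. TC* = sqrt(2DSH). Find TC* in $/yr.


2*D*S*H = 22738469.1312
TC* = sqrt(22738469.1312) = 4768.4871

4768.4871 $/yr


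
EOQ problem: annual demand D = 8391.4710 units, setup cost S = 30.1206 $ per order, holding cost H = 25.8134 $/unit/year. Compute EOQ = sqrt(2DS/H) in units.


2*D*S = 2 * 8391.4710 * 30.1206 = 505512.2828
2*D*S/H = 19583.3281
EOQ = sqrt(19583.3281) = 139.9404

139.9404 units


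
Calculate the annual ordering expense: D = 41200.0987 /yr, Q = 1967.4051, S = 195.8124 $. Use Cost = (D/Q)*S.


Number of orders = D/Q = 20.9413
Cost = 20.9413 * 195.8124 = 4100.5740

4100.5740 $/yr


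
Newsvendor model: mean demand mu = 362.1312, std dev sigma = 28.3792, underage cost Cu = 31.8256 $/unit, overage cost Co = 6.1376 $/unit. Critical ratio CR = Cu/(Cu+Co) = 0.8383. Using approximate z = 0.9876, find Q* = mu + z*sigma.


CR = Cu/(Cu+Co) = 31.8256/(31.8256+6.1376) = 0.8383
z = 0.9876
Q* = 362.1312 + 0.9876 * 28.3792 = 390.1585

390.1585 units


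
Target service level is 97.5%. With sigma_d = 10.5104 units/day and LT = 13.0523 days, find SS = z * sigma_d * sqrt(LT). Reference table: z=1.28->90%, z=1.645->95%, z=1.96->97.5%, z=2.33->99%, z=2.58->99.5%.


From the table, SL = 97.5% corresponds to z = 1.96
sqrt(LT) = sqrt(13.0523) = 3.6128
SS = 1.96 * 10.5104 * 3.6128 = 74.4250

74.4250 units


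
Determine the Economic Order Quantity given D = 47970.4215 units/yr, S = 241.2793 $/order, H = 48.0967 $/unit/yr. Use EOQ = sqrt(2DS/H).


2*D*S = 2 * 47970.4215 * 241.2793 = 23148539.4404
2*D*S/H = 481291.6362
EOQ = sqrt(481291.6362) = 693.7519

693.7519 units


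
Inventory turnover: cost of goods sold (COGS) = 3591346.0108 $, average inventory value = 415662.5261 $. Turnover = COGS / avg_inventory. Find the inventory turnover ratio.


Turnover = 3591346.0108 / 415662.5261 = 8.6401

8.6401


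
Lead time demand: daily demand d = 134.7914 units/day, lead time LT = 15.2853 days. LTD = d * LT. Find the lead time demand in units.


LTD = 134.7914 * 15.2853 = 2060.3270

2060.3270 units


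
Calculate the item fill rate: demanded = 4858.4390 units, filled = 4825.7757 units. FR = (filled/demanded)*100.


FR = 4825.7757 / 4858.4390 * 100 = 99.3277

99.3277%


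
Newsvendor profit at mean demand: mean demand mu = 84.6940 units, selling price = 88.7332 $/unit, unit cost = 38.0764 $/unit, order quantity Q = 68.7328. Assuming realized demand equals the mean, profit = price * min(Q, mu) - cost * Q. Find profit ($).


Sales at mu = min(68.7328, 84.6940) = 68.7328
Revenue = 88.7332 * 68.7328 = 6098.8813
Total cost = 38.0764 * 68.7328 = 2617.0976
Profit = 6098.8813 - 2617.0976 = 3481.7837

3481.7837 $


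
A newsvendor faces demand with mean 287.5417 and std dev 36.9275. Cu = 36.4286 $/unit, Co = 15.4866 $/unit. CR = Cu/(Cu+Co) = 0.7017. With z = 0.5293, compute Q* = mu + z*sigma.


CR = Cu/(Cu+Co) = 36.4286/(36.4286+15.4866) = 0.7017
z = 0.5293
Q* = 287.5417 + 0.5293 * 36.9275 = 307.0874

307.0874 units


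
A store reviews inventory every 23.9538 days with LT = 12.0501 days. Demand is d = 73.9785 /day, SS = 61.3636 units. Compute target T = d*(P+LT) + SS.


P + LT = 36.0039
d*(P+LT) = 73.9785 * 36.0039 = 2663.5145
T = 2663.5145 + 61.3636 = 2724.8781

2724.8781 units


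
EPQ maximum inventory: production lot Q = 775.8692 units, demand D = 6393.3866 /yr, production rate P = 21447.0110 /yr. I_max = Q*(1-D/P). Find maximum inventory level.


D/P = 0.2981
1 - D/P = 0.7019
I_max = 775.8692 * 0.7019 = 544.5814

544.5814 units


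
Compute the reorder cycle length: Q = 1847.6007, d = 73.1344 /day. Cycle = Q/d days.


Cycle = 1847.6007 / 73.1344 = 25.2631

25.2631 days


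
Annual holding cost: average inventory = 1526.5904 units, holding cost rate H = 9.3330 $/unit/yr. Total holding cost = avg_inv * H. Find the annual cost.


Cost = 1526.5904 * 9.3330 = 14247.6682

14247.6682 $/yr


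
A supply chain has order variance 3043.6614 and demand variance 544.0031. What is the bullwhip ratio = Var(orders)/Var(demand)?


BW = 3043.6614 / 544.0031 = 5.5949

5.5949


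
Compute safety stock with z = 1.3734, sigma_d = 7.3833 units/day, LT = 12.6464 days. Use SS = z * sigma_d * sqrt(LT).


sqrt(LT) = sqrt(12.6464) = 3.5562
SS = 1.3734 * 7.3833 * 3.5562 = 36.0604

36.0604 units


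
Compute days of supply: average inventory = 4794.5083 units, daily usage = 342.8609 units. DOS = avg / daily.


DOS = 4794.5083 / 342.8609 = 13.9838

13.9838 days


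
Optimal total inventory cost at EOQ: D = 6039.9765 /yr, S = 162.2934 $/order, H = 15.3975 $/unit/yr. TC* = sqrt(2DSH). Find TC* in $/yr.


2*D*S*H = 30186747.0792
TC* = sqrt(30186747.0792) = 5494.2467

5494.2467 $/yr


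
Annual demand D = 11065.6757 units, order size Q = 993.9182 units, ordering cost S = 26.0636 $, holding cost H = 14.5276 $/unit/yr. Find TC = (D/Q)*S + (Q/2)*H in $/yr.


Ordering cost = D*S/Q = 290.1761
Holding cost = Q*H/2 = 7219.6230
TC = 290.1761 + 7219.6230 = 7509.7992

7509.7992 $/yr


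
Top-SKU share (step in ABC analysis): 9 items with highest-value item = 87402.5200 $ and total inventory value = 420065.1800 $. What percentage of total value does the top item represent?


Top item = 87402.5200
Total = 420065.1800
Percentage = 87402.5200 / 420065.1800 * 100 = 20.8069

20.8069%


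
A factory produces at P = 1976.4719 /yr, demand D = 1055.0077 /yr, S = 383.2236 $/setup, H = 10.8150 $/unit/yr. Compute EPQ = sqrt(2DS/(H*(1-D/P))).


1 - D/P = 1 - 0.5338 = 0.4662
H*(1-D/P) = 5.0421
2DS = 808607.6976
EPQ = sqrt(160370.1461) = 400.4624

400.4624 units


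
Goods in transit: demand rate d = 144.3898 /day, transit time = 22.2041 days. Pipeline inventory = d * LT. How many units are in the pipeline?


Pipeline = 144.3898 * 22.2041 = 3206.0456

3206.0456 units


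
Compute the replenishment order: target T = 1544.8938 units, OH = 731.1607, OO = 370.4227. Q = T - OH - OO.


Inventory position = OH + OO = 731.1607 + 370.4227 = 1101.5834
Q = 1544.8938 - 1101.5834 = 443.3104

443.3104 units


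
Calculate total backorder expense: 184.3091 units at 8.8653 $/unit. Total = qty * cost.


Total = 184.3091 * 8.8653 = 1633.9555

1633.9555 $


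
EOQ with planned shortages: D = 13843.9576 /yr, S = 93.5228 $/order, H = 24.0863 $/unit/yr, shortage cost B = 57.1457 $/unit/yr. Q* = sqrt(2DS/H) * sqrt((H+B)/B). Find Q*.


sqrt(2DS/H) = 327.8829
sqrt((H+B)/B) = 1.1923
Q* = 327.8829 * 1.1923 = 390.9225

390.9225 units


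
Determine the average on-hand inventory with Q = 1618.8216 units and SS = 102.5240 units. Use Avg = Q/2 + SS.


Q/2 = 809.4108
Avg = 809.4108 + 102.5240 = 911.9348

911.9348 units


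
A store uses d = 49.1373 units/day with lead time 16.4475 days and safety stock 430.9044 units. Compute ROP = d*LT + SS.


d*LT = 49.1373 * 16.4475 = 808.1857
ROP = 808.1857 + 430.9044 = 1239.0901

1239.0901 units


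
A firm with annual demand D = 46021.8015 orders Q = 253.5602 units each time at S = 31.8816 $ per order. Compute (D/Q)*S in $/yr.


Number of orders = D/Q = 181.5025
Cost = 181.5025 * 31.8816 = 5786.5890

5786.5890 $/yr


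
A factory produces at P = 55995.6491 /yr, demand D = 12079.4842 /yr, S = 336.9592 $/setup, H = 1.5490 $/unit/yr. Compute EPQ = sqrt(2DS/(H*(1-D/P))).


1 - D/P = 1 - 0.2157 = 0.7843
H*(1-D/P) = 1.2148
2DS = 8140586.6649
EPQ = sqrt(6700915.8270) = 2588.6127

2588.6127 units


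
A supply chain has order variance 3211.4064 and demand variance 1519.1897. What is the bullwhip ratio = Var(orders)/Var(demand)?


BW = 3211.4064 / 1519.1897 = 2.1139

2.1139


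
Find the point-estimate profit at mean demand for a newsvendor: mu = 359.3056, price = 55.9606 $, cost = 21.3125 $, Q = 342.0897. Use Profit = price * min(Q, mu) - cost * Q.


Sales at mu = min(342.0897, 359.3056) = 342.0897
Revenue = 55.9606 * 342.0897 = 19143.5449
Total cost = 21.3125 * 342.0897 = 7290.7867
Profit = 19143.5449 - 7290.7867 = 11852.7581

11852.7581 $


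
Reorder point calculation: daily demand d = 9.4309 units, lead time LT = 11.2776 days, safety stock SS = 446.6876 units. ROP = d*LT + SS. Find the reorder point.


d*LT = 9.4309 * 11.2776 = 106.3579
ROP = 106.3579 + 446.6876 = 553.0455

553.0455 units


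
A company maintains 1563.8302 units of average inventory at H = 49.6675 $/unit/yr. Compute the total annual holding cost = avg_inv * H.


Cost = 1563.8302 * 49.6675 = 77671.5365

77671.5365 $/yr


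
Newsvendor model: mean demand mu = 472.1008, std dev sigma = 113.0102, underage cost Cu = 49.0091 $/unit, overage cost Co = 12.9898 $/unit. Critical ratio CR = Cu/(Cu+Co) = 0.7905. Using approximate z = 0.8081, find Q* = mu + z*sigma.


CR = Cu/(Cu+Co) = 49.0091/(49.0091+12.9898) = 0.7905
z = 0.8081
Q* = 472.1008 + 0.8081 * 113.0102 = 563.4243

563.4243 units


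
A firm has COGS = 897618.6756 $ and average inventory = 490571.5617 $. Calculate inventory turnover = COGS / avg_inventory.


Turnover = 897618.6756 / 490571.5617 = 1.8297

1.8297


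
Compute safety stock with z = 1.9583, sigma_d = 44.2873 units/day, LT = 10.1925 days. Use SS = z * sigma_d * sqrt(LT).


sqrt(LT) = sqrt(10.1925) = 3.1926
SS = 1.9583 * 44.2873 * 3.1926 = 276.8846

276.8846 units


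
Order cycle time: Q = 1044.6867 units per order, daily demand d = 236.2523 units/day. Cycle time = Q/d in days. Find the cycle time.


Cycle = 1044.6867 / 236.2523 = 4.4219

4.4219 days


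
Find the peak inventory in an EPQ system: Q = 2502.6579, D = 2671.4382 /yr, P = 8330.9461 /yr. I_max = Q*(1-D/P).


D/P = 0.3207
1 - D/P = 0.6793
I_max = 2502.6579 * 0.6793 = 1700.1445

1700.1445 units


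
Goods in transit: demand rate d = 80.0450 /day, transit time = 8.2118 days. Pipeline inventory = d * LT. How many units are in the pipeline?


Pipeline = 80.0450 * 8.2118 = 657.3135

657.3135 units


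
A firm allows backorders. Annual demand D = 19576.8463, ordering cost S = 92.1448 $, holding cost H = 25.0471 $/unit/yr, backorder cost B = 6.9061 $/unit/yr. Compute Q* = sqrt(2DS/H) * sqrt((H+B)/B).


sqrt(2DS/H) = 379.5273
sqrt((H+B)/B) = 2.1510
Q* = 379.5273 * 2.1510 = 816.3639

816.3639 units


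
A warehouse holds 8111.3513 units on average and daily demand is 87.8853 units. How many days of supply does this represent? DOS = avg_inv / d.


DOS = 8111.3513 / 87.8853 = 92.2947

92.2947 days


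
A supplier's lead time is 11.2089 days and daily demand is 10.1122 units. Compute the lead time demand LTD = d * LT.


LTD = 10.1122 * 11.2089 = 113.3466

113.3466 units


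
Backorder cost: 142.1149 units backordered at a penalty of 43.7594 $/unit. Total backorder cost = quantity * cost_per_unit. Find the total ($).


Total = 142.1149 * 43.7594 = 6218.8628

6218.8628 $


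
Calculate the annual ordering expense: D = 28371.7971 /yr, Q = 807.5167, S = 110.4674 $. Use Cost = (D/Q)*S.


Number of orders = D/Q = 35.1346
Cost = 35.1346 * 110.4674 = 3881.2308

3881.2308 $/yr


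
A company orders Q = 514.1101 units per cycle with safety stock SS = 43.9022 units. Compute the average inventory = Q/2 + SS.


Q/2 = 257.0550
Avg = 257.0550 + 43.9022 = 300.9572

300.9572 units


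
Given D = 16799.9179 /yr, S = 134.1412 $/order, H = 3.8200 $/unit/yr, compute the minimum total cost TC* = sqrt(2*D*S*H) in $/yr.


2*D*S*H = 17217207.1631
TC* = sqrt(17217207.1631) = 4149.3623

4149.3623 $/yr


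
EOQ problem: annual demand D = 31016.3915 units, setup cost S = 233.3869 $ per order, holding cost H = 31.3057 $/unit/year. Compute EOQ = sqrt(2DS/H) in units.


2*D*S = 2 * 31016.3915 * 233.3869 = 14477638.9227
2*D*S/H = 462460.1565
EOQ = sqrt(462460.1565) = 680.0442

680.0442 units


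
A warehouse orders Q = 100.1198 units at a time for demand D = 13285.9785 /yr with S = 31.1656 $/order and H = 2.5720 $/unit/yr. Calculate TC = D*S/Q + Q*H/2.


Ordering cost = D*S/Q = 4135.7003
Holding cost = Q*H/2 = 128.7541
TC = 4135.7003 + 128.7541 = 4264.4544

4264.4544 $/yr


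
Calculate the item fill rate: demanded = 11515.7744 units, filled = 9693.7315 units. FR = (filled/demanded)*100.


FR = 9693.7315 / 11515.7744 * 100 = 84.1779

84.1779%


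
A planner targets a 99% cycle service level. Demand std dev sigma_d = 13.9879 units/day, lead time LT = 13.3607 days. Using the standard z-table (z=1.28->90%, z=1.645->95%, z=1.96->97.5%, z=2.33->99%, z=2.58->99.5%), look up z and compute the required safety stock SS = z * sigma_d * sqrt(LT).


From the table, SL = 99% corresponds to z = 2.33
sqrt(LT) = sqrt(13.3607) = 3.6552
SS = 2.33 * 13.9879 * 3.6552 = 119.1305

119.1305 units


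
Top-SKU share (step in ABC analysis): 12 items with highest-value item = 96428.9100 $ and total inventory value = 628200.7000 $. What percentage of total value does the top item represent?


Top item = 96428.9100
Total = 628200.7000
Percentage = 96428.9100 / 628200.7000 * 100 = 15.3500

15.3500%


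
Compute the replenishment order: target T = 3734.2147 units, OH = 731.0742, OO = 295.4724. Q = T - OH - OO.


Inventory position = OH + OO = 731.0742 + 295.4724 = 1026.5466
Q = 3734.2147 - 1026.5466 = 2707.6681

2707.6681 units


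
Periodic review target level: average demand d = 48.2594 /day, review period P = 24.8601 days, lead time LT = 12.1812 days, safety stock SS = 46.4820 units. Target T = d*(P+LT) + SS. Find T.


P + LT = 37.0413
d*(P+LT) = 48.2594 * 37.0413 = 1787.5909
T = 1787.5909 + 46.4820 = 1834.0729

1834.0729 units


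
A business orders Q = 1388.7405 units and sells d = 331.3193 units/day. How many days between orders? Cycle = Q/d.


Cycle = 1388.7405 / 331.3193 = 4.1915

4.1915 days


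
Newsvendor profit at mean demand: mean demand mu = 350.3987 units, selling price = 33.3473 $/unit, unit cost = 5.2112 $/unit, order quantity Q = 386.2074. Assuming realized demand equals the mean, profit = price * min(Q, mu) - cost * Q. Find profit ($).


Sales at mu = min(386.2074, 350.3987) = 350.3987
Revenue = 33.3473 * 350.3987 = 11684.8506
Total cost = 5.2112 * 386.2074 = 2012.6040
Profit = 11684.8506 - 2012.6040 = 9672.2466

9672.2466 $


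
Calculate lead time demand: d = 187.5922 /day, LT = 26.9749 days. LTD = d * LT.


LTD = 187.5922 * 26.9749 = 5060.2808

5060.2808 units


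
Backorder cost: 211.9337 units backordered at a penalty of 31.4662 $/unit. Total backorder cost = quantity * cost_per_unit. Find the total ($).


Total = 211.9337 * 31.4662 = 6668.7482

6668.7482 $


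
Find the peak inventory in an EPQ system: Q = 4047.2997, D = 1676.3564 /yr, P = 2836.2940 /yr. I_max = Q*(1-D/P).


D/P = 0.5910
1 - D/P = 0.4090
I_max = 4047.2997 * 0.4090 = 1655.1934

1655.1934 units


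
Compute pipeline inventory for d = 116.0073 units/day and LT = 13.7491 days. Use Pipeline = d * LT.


Pipeline = 116.0073 * 13.7491 = 1594.9960

1594.9960 units


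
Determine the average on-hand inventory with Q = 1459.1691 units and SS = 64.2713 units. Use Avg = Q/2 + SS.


Q/2 = 729.5846
Avg = 729.5846 + 64.2713 = 793.8559

793.8559 units


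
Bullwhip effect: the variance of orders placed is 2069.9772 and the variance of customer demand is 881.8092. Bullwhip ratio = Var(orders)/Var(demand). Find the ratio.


BW = 2069.9772 / 881.8092 = 2.3474

2.3474


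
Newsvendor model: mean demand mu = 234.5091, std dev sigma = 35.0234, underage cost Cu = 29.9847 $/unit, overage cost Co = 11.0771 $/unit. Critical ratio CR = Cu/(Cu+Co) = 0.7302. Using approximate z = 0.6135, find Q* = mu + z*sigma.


CR = Cu/(Cu+Co) = 29.9847/(29.9847+11.0771) = 0.7302
z = 0.6135
Q* = 234.5091 + 0.6135 * 35.0234 = 255.9960

255.9960 units


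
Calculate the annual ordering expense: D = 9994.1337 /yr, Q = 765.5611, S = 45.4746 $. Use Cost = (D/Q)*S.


Number of orders = D/Q = 13.0547
Cost = 13.0547 * 45.4746 = 593.6551

593.6551 $/yr


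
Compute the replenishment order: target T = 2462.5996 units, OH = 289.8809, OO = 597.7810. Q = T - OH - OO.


Inventory position = OH + OO = 289.8809 + 597.7810 = 887.6619
Q = 2462.5996 - 887.6619 = 1574.9377

1574.9377 units


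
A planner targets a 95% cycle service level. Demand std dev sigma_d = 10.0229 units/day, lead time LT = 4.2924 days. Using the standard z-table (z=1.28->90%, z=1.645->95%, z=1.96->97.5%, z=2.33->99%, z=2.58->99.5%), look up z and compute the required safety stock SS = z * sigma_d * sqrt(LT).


From the table, SL = 95% corresponds to z = 1.645
sqrt(LT) = sqrt(4.2924) = 2.0718
SS = 1.645 * 10.0229 * 2.0718 = 34.1593

34.1593 units


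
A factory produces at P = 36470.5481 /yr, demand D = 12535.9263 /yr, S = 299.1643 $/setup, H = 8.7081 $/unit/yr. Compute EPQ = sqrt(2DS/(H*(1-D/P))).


1 - D/P = 1 - 0.3437 = 0.6563
H*(1-D/P) = 5.7149
2DS = 7500603.2328
EPQ = sqrt(1312467.3425) = 1145.6297

1145.6297 units


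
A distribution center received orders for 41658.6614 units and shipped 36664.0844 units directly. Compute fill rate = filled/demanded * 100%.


FR = 36664.0844 / 41658.6614 * 100 = 88.0107

88.0107%


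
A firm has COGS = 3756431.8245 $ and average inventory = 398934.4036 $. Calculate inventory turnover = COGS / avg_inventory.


Turnover = 3756431.8245 / 398934.4036 = 9.4162

9.4162


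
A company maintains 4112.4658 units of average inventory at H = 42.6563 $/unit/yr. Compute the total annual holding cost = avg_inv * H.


Cost = 4112.4658 * 42.6563 = 175422.5749

175422.5749 $/yr


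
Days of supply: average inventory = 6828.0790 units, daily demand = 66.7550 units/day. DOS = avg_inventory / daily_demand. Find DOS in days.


DOS = 6828.0790 / 66.7550 = 102.2857

102.2857 days


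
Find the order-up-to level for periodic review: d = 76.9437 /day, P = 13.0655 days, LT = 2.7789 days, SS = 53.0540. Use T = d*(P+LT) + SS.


P + LT = 15.8444
d*(P+LT) = 76.9437 * 15.8444 = 1219.1268
T = 1219.1268 + 53.0540 = 1272.1808

1272.1808 units
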